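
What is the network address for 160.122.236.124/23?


IP:   10100000.01111010.11101100.01111100
Mask: 11111111.11111111.11111110.00000000
AND operation:
Net:  10100000.01111010.11101100.00000000
Network: 160.122.236.0/23


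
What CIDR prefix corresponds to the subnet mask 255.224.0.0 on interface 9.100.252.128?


Binary: 11111111.11100000.00000000.00000000
Count leading 1s
Prefix: /11


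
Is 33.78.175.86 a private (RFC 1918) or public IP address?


RFC 1918 private ranges:
  10.0.0.0/8 (10.0.0.0 - 10.255.255.255)
  172.16.0.0/12 (172.16.0.0 - 172.31.255.255)
  192.168.0.0/16 (192.168.0.0 - 192.168.255.255)
Public (not in any RFC 1918 range)


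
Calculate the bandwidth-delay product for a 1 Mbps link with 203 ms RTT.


BDP = bandwidth * RTT
= 1 Mbps * 203 ms
= 1 * 1e6 * 203 / 1000 bits
= 203000 bits
= 25375 bytes
= 24.7803 KB
BDP = 203000 bits (25375 bytes)


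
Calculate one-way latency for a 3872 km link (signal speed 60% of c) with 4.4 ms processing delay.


Speed = 0.6 * 3e5 km/s = 180000 km/s
Propagation delay = 3872 / 180000 = 0.0215 s = 21.5111 ms
Processing delay = 4.4 ms
Total one-way latency = 25.9111 ms


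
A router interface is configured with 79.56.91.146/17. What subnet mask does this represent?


/17 means 17 network bits, 15 host bits
Binary: 11111111111111111000000000000000
Mask: 255.255.128.0


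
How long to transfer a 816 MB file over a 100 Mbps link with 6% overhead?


Effective throughput = 100 * (1 - 6/100) = 94 Mbps
File size in Mb = 816 * 8 = 6528 Mb
Time = 6528 / 94
Time = 69.4468 seconds


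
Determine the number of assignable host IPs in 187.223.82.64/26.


Host bits = 32 - 26 = 6
Total addresses = 2^6 = 64
Usable = total - 2 (network and broadcast)
Usable hosts: 62


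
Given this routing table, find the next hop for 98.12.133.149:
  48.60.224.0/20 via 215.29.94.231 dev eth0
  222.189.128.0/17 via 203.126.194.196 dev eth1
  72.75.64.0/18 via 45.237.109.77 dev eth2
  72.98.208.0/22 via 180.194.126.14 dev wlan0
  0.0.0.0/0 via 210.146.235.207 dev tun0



Longest prefix match for 98.12.133.149:
  /20 48.60.224.0: no
  /17 222.189.128.0: no
  /18 72.75.64.0: no
  /22 72.98.208.0: no
  /0 0.0.0.0: MATCH
Selected: next-hop 210.146.235.207 via tun0 (matched /0)


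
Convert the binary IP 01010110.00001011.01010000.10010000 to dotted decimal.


01010110 = 86
00001011 = 11
01010000 = 80
10010000 = 144
IP: 86.11.80.144


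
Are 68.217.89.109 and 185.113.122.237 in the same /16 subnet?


Mask: 255.255.0.0
68.217.89.109 AND mask = 68.217.0.0
185.113.122.237 AND mask = 185.113.0.0
No, different subnets (68.217.0.0 vs 185.113.0.0)


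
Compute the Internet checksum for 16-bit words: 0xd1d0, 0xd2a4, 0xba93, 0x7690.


Sum all words (with carry folding):
+ 0xd1d0 = 0xd1d0
+ 0xd2a4 = 0xa475
+ 0xba93 = 0x5f09
+ 0x7690 = 0xd599
One's complement: ~0xd599
Checksum = 0x2a66


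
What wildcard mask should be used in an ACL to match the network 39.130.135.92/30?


Subnet mask: 255.255.255.252
Wildcard = 255.255.255.255 - subnet mask
255 - 255 = 0
255 - 255 = 0
255 - 255 = 0
255 - 252 = 3
Wildcard: 0.0.0.3


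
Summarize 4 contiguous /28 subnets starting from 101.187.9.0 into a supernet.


Original prefix: /28
Number of subnets: 4 = 2^2
New prefix = 28 - 2 = 26
Supernet: 101.187.9.0/26


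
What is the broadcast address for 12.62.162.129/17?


Network: 12.62.128.0/17
Host bits = 15
Set all host bits to 1:
Broadcast: 12.62.255.255


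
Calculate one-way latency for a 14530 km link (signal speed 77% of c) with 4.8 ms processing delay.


Speed = 0.77 * 3e5 km/s = 231000 km/s
Propagation delay = 14530 / 231000 = 0.0629 s = 62.9004 ms
Processing delay = 4.8 ms
Total one-way latency = 67.7004 ms


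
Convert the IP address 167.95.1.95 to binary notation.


167 = 10100111
95 = 01011111
1 = 00000001
95 = 01011111
Binary: 10100111.01011111.00000001.01011111


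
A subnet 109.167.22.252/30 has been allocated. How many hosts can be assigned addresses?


Host bits = 32 - 30 = 2
Total addresses = 2^2 = 4
Usable = total - 2 (network and broadcast)
Usable hosts: 2


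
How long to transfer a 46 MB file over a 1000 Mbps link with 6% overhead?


Effective throughput = 1000 * (1 - 6/100) = 940 Mbps
File size in Mb = 46 * 8 = 368 Mb
Time = 368 / 940
Time = 0.3915 seconds


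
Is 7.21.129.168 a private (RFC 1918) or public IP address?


RFC 1918 private ranges:
  10.0.0.0/8 (10.0.0.0 - 10.255.255.255)
  172.16.0.0/12 (172.16.0.0 - 172.31.255.255)
  192.168.0.0/16 (192.168.0.0 - 192.168.255.255)
Public (not in any RFC 1918 range)


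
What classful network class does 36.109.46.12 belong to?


First octet: 36
Binary: 00100100
0xxxxxxx -> Class A (1-126)
Class A, default mask 255.0.0.0 (/8)


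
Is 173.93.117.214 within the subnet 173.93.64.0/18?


Subnet network: 173.93.64.0
Test IP AND mask: 173.93.64.0
Yes, 173.93.117.214 is in 173.93.64.0/18


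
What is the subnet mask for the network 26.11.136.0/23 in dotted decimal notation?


/23 means 23 network bits, 9 host bits
Binary: 11111111111111111111111000000000
Mask: 255.255.254.0


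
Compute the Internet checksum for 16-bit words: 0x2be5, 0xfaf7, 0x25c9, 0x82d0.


Sum all words (with carry folding):
+ 0x2be5 = 0x2be5
+ 0xfaf7 = 0x26dd
+ 0x25c9 = 0x4ca6
+ 0x82d0 = 0xcf76
One's complement: ~0xcf76
Checksum = 0x3089


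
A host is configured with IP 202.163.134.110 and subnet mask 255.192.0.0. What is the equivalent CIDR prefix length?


Binary: 11111111.11000000.00000000.00000000
Count leading 1s
Prefix: /10


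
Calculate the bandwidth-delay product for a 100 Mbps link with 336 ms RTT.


BDP = bandwidth * RTT
= 100 Mbps * 336 ms
= 100 * 1e6 * 336 / 1000 bits
= 33600000 bits
= 4200000 bytes
= 4101.5625 KB
BDP = 33600000 bits (4200000 bytes)


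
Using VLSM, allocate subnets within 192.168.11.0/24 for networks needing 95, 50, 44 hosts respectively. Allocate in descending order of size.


95 hosts -> /25 (126 usable): 192.168.11.0/25
50 hosts -> /26 (62 usable): 192.168.11.128/26
44 hosts -> /26 (62 usable): 192.168.11.192/26
Allocation: 192.168.11.0/25 (95 hosts, 126 usable); 192.168.11.128/26 (50 hosts, 62 usable); 192.168.11.192/26 (44 hosts, 62 usable)


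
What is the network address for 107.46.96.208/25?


IP:   01101011.00101110.01100000.11010000
Mask: 11111111.11111111.11111111.10000000
AND operation:
Net:  01101011.00101110.01100000.10000000
Network: 107.46.96.128/25


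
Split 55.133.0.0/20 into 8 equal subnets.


New prefix = 20 + 3 = 23
Each subnet has 512 addresses
  55.133.0.0/23
  55.133.2.0/23
  55.133.4.0/23
  55.133.6.0/23
  55.133.8.0/23
  55.133.10.0/23
  55.133.12.0/23
  55.133.14.0/23
Subnets: 55.133.0.0/23, 55.133.2.0/23, 55.133.4.0/23, 55.133.6.0/23, 55.133.8.0/23, 55.133.10.0/23, 55.133.12.0/23, 55.133.14.0/23


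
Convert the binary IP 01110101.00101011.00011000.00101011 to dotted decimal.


01110101 = 117
00101011 = 43
00011000 = 24
00101011 = 43
IP: 117.43.24.43


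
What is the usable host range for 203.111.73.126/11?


Network: 203.96.0.0
Broadcast: 203.127.255.255
First usable = network + 1
Last usable = broadcast - 1
Range: 203.96.0.1 to 203.127.255.254


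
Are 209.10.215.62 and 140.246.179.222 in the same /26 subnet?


Mask: 255.255.255.192
209.10.215.62 AND mask = 209.10.215.0
140.246.179.222 AND mask = 140.246.179.192
No, different subnets (209.10.215.0 vs 140.246.179.192)


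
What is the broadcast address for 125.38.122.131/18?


Network: 125.38.64.0/18
Host bits = 14
Set all host bits to 1:
Broadcast: 125.38.127.255


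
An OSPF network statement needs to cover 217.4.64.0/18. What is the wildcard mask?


Subnet mask: 255.255.192.0
Wildcard = 255.255.255.255 - subnet mask
255 - 255 = 0
255 - 255 = 0
255 - 192 = 63
255 - 0 = 255
Wildcard: 0.0.63.255


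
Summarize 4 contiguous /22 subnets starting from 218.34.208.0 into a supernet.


Original prefix: /22
Number of subnets: 4 = 2^2
New prefix = 22 - 2 = 20
Supernet: 218.34.208.0/20


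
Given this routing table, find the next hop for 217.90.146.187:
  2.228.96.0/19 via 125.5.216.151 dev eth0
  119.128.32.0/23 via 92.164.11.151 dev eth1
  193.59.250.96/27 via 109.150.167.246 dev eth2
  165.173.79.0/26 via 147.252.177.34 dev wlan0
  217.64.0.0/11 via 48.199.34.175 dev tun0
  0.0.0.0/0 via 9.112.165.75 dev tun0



Longest prefix match for 217.90.146.187:
  /19 2.228.96.0: no
  /23 119.128.32.0: no
  /27 193.59.250.96: no
  /26 165.173.79.0: no
  /11 217.64.0.0: MATCH
  /0 0.0.0.0: MATCH
Selected: next-hop 48.199.34.175 via tun0 (matched /11)


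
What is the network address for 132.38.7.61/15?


IP:   10000100.00100110.00000111.00111101
Mask: 11111111.11111110.00000000.00000000
AND operation:
Net:  10000100.00100110.00000000.00000000
Network: 132.38.0.0/15


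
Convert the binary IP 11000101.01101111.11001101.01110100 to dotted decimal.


11000101 = 197
01101111 = 111
11001101 = 205
01110100 = 116
IP: 197.111.205.116


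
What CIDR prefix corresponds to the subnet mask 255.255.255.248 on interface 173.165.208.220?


Binary: 11111111.11111111.11111111.11111000
Count leading 1s
Prefix: /29


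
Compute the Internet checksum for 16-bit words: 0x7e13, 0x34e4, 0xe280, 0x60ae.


Sum all words (with carry folding):
+ 0x7e13 = 0x7e13
+ 0x34e4 = 0xb2f7
+ 0xe280 = 0x9578
+ 0x60ae = 0xf626
One's complement: ~0xf626
Checksum = 0x09d9


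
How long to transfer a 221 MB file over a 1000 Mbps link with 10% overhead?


Effective throughput = 1000 * (1 - 10/100) = 900 Mbps
File size in Mb = 221 * 8 = 1768 Mb
Time = 1768 / 900
Time = 1.9644 seconds


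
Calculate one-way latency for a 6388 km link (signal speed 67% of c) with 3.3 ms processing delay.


Speed = 0.67 * 3e5 km/s = 201000 km/s
Propagation delay = 6388 / 201000 = 0.0318 s = 31.7811 ms
Processing delay = 3.3 ms
Total one-way latency = 35.0811 ms


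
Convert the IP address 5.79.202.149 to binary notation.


5 = 00000101
79 = 01001111
202 = 11001010
149 = 10010101
Binary: 00000101.01001111.11001010.10010101


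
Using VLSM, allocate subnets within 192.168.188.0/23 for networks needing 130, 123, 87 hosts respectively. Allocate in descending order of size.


130 hosts -> /24 (254 usable): 192.168.188.0/24
123 hosts -> /25 (126 usable): 192.168.189.0/25
87 hosts -> /25 (126 usable): 192.168.189.128/25
Allocation: 192.168.188.0/24 (130 hosts, 254 usable); 192.168.189.0/25 (123 hosts, 126 usable); 192.168.189.128/25 (87 hosts, 126 usable)


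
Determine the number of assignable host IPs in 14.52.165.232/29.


Host bits = 32 - 29 = 3
Total addresses = 2^3 = 8
Usable = total - 2 (network and broadcast)
Usable hosts: 6


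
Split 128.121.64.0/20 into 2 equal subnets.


New prefix = 20 + 1 = 21
Each subnet has 2048 addresses
  128.121.64.0/21
  128.121.72.0/21
Subnets: 128.121.64.0/21, 128.121.72.0/21


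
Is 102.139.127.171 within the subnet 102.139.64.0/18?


Subnet network: 102.139.64.0
Test IP AND mask: 102.139.64.0
Yes, 102.139.127.171 is in 102.139.64.0/18


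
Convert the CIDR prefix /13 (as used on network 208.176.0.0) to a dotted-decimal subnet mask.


/13 means 13 network bits, 19 host bits
Binary: 11111111111110000000000000000000
Mask: 255.248.0.0


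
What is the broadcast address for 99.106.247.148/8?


Network: 99.0.0.0/8
Host bits = 24
Set all host bits to 1:
Broadcast: 99.255.255.255


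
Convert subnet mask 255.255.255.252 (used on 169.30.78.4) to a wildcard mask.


Subnet mask: 255.255.255.252
Wildcard = 255.255.255.255 - subnet mask
255 - 255 = 0
255 - 255 = 0
255 - 255 = 0
255 - 252 = 3
Wildcard: 0.0.0.3


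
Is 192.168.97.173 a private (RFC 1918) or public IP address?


RFC 1918 private ranges:
  10.0.0.0/8 (10.0.0.0 - 10.255.255.255)
  172.16.0.0/12 (172.16.0.0 - 172.31.255.255)
  192.168.0.0/16 (192.168.0.0 - 192.168.255.255)
Private (in 192.168.0.0/16)


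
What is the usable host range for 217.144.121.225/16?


Network: 217.144.0.0
Broadcast: 217.144.255.255
First usable = network + 1
Last usable = broadcast - 1
Range: 217.144.0.1 to 217.144.255.254


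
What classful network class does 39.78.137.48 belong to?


First octet: 39
Binary: 00100111
0xxxxxxx -> Class A (1-126)
Class A, default mask 255.0.0.0 (/8)


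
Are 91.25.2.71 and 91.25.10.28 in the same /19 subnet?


Mask: 255.255.224.0
91.25.2.71 AND mask = 91.25.0.0
91.25.10.28 AND mask = 91.25.0.0
Yes, same subnet (91.25.0.0)


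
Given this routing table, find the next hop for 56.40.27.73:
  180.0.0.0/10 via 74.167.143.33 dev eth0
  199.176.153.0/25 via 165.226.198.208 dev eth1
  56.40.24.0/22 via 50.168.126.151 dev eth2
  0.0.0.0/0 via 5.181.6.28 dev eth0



Longest prefix match for 56.40.27.73:
  /10 180.0.0.0: no
  /25 199.176.153.0: no
  /22 56.40.24.0: MATCH
  /0 0.0.0.0: MATCH
Selected: next-hop 50.168.126.151 via eth2 (matched /22)


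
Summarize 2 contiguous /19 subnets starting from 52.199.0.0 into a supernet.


Original prefix: /19
Number of subnets: 2 = 2^1
New prefix = 19 - 1 = 18
Supernet: 52.199.0.0/18


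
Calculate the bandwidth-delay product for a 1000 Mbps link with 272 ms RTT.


BDP = bandwidth * RTT
= 1000 Mbps * 272 ms
= 1000 * 1e6 * 272 / 1000 bits
= 272000000 bits
= 34000000 bytes
= 33203.125 KB
BDP = 272000000 bits (34000000 bytes)


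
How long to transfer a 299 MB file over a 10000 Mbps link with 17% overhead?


Effective throughput = 10000 * (1 - 17/100) = 8300 Mbps
File size in Mb = 299 * 8 = 2392 Mb
Time = 2392 / 8300
Time = 0.2882 seconds


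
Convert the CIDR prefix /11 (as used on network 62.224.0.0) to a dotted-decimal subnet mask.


/11 means 11 network bits, 21 host bits
Binary: 11111111111000000000000000000000
Mask: 255.224.0.0


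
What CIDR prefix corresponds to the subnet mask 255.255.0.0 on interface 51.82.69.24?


Binary: 11111111.11111111.00000000.00000000
Count leading 1s
Prefix: /16


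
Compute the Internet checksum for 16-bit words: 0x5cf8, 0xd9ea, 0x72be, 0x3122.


Sum all words (with carry folding):
+ 0x5cf8 = 0x5cf8
+ 0xd9ea = 0x36e3
+ 0x72be = 0xa9a1
+ 0x3122 = 0xdac3
One's complement: ~0xdac3
Checksum = 0x253c


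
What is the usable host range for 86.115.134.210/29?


Network: 86.115.134.208
Broadcast: 86.115.134.215
First usable = network + 1
Last usable = broadcast - 1
Range: 86.115.134.209 to 86.115.134.214


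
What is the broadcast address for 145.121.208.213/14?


Network: 145.120.0.0/14
Host bits = 18
Set all host bits to 1:
Broadcast: 145.123.255.255


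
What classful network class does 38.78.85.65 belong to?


First octet: 38
Binary: 00100110
0xxxxxxx -> Class A (1-126)
Class A, default mask 255.0.0.0 (/8)


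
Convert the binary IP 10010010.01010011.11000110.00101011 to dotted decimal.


10010010 = 146
01010011 = 83
11000110 = 198
00101011 = 43
IP: 146.83.198.43


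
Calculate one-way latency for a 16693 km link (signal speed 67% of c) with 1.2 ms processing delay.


Speed = 0.67 * 3e5 km/s = 201000 km/s
Propagation delay = 16693 / 201000 = 0.083 s = 83.0498 ms
Processing delay = 1.2 ms
Total one-way latency = 84.2498 ms


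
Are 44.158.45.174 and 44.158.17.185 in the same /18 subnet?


Mask: 255.255.192.0
44.158.45.174 AND mask = 44.158.0.0
44.158.17.185 AND mask = 44.158.0.0
Yes, same subnet (44.158.0.0)


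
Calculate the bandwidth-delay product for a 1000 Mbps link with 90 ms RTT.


BDP = bandwidth * RTT
= 1000 Mbps * 90 ms
= 1000 * 1e6 * 90 / 1000 bits
= 90000000 bits
= 11250000 bytes
= 10986.3281 KB
BDP = 90000000 bits (11250000 bytes)


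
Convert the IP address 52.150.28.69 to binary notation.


52 = 00110100
150 = 10010110
28 = 00011100
69 = 01000101
Binary: 00110100.10010110.00011100.01000101


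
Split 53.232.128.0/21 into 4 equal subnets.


New prefix = 21 + 2 = 23
Each subnet has 512 addresses
  53.232.128.0/23
  53.232.130.0/23
  53.232.132.0/23
  53.232.134.0/23
Subnets: 53.232.128.0/23, 53.232.130.0/23, 53.232.132.0/23, 53.232.134.0/23


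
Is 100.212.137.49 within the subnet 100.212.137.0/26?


Subnet network: 100.212.137.0
Test IP AND mask: 100.212.137.0
Yes, 100.212.137.49 is in 100.212.137.0/26


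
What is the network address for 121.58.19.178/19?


IP:   01111001.00111010.00010011.10110010
Mask: 11111111.11111111.11100000.00000000
AND operation:
Net:  01111001.00111010.00000000.00000000
Network: 121.58.0.0/19


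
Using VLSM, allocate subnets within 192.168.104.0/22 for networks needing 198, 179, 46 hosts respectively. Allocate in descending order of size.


198 hosts -> /24 (254 usable): 192.168.104.0/24
179 hosts -> /24 (254 usable): 192.168.105.0/24
46 hosts -> /26 (62 usable): 192.168.106.0/26
Allocation: 192.168.104.0/24 (198 hosts, 254 usable); 192.168.105.0/24 (179 hosts, 254 usable); 192.168.106.0/26 (46 hosts, 62 usable)


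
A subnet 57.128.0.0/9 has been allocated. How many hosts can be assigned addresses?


Host bits = 32 - 9 = 23
Total addresses = 2^23 = 8388608
Usable = total - 2 (network and broadcast)
Usable hosts: 8388606


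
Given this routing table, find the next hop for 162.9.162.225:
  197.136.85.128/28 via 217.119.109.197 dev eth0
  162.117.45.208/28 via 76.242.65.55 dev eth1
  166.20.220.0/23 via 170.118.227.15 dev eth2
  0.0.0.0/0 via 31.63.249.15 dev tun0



Longest prefix match for 162.9.162.225:
  /28 197.136.85.128: no
  /28 162.117.45.208: no
  /23 166.20.220.0: no
  /0 0.0.0.0: MATCH
Selected: next-hop 31.63.249.15 via tun0 (matched /0)


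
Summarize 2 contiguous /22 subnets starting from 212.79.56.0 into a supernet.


Original prefix: /22
Number of subnets: 2 = 2^1
New prefix = 22 - 1 = 21
Supernet: 212.79.56.0/21


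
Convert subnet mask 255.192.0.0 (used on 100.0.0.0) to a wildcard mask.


Subnet mask: 255.192.0.0
Wildcard = 255.255.255.255 - subnet mask
255 - 255 = 0
255 - 192 = 63
255 - 0 = 255
255 - 0 = 255
Wildcard: 0.63.255.255


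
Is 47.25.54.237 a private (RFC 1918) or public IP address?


RFC 1918 private ranges:
  10.0.0.0/8 (10.0.0.0 - 10.255.255.255)
  172.16.0.0/12 (172.16.0.0 - 172.31.255.255)
  192.168.0.0/16 (192.168.0.0 - 192.168.255.255)
Public (not in any RFC 1918 range)


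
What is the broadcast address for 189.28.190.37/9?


Network: 189.0.0.0/9
Host bits = 23
Set all host bits to 1:
Broadcast: 189.127.255.255


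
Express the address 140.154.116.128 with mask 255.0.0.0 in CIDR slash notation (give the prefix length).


Binary: 11111111.00000000.00000000.00000000
Count leading 1s
Prefix: /8


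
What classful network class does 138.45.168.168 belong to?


First octet: 138
Binary: 10001010
10xxxxxx -> Class B (128-191)
Class B, default mask 255.255.0.0 (/16)


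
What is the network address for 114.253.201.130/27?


IP:   01110010.11111101.11001001.10000010
Mask: 11111111.11111111.11111111.11100000
AND operation:
Net:  01110010.11111101.11001001.10000000
Network: 114.253.201.128/27


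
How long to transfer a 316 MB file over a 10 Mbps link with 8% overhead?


Effective throughput = 10 * (1 - 8/100) = 9.2 Mbps
File size in Mb = 316 * 8 = 2528 Mb
Time = 2528 / 9.2
Time = 274.7826 seconds


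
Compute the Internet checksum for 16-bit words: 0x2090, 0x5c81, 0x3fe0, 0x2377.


Sum all words (with carry folding):
+ 0x2090 = 0x2090
+ 0x5c81 = 0x7d11
+ 0x3fe0 = 0xbcf1
+ 0x2377 = 0xe068
One's complement: ~0xe068
Checksum = 0x1f97


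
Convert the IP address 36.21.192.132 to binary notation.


36 = 00100100
21 = 00010101
192 = 11000000
132 = 10000100
Binary: 00100100.00010101.11000000.10000100


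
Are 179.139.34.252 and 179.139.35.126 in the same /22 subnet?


Mask: 255.255.252.0
179.139.34.252 AND mask = 179.139.32.0
179.139.35.126 AND mask = 179.139.32.0
Yes, same subnet (179.139.32.0)


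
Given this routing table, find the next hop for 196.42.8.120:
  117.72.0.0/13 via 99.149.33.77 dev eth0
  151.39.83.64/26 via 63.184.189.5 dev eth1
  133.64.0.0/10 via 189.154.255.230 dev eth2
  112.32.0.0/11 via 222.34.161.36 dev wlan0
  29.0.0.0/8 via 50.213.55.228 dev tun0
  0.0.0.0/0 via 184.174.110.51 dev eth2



Longest prefix match for 196.42.8.120:
  /13 117.72.0.0: no
  /26 151.39.83.64: no
  /10 133.64.0.0: no
  /11 112.32.0.0: no
  /8 29.0.0.0: no
  /0 0.0.0.0: MATCH
Selected: next-hop 184.174.110.51 via eth2 (matched /0)


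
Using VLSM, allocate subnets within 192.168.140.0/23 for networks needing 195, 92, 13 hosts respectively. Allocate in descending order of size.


195 hosts -> /24 (254 usable): 192.168.140.0/24
92 hosts -> /25 (126 usable): 192.168.141.0/25
13 hosts -> /28 (14 usable): 192.168.141.128/28
Allocation: 192.168.140.0/24 (195 hosts, 254 usable); 192.168.141.0/25 (92 hosts, 126 usable); 192.168.141.128/28 (13 hosts, 14 usable)


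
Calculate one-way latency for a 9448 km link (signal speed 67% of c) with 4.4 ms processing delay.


Speed = 0.67 * 3e5 km/s = 201000 km/s
Propagation delay = 9448 / 201000 = 0.047 s = 47.005 ms
Processing delay = 4.4 ms
Total one-way latency = 51.405 ms


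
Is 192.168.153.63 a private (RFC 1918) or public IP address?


RFC 1918 private ranges:
  10.0.0.0/8 (10.0.0.0 - 10.255.255.255)
  172.16.0.0/12 (172.16.0.0 - 172.31.255.255)
  192.168.0.0/16 (192.168.0.0 - 192.168.255.255)
Private (in 192.168.0.0/16)


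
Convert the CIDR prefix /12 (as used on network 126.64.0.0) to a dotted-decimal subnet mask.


/12 means 12 network bits, 20 host bits
Binary: 11111111111100000000000000000000
Mask: 255.240.0.0


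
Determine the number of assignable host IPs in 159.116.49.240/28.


Host bits = 32 - 28 = 4
Total addresses = 2^4 = 16
Usable = total - 2 (network and broadcast)
Usable hosts: 14


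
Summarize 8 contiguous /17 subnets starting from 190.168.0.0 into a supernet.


Original prefix: /17
Number of subnets: 8 = 2^3
New prefix = 17 - 3 = 14
Supernet: 190.168.0.0/14


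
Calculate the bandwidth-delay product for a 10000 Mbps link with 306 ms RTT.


BDP = bandwidth * RTT
= 10000 Mbps * 306 ms
= 10000 * 1e6 * 306 / 1000 bits
= 3060000000 bits
= 382500000 bytes
= 373535.1562 KB
BDP = 3060000000 bits (382500000 bytes)


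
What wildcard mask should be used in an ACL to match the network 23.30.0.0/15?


Subnet mask: 255.254.0.0
Wildcard = 255.255.255.255 - subnet mask
255 - 255 = 0
255 - 254 = 1
255 - 0 = 255
255 - 0 = 255
Wildcard: 0.1.255.255


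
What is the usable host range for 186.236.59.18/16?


Network: 186.236.0.0
Broadcast: 186.236.255.255
First usable = network + 1
Last usable = broadcast - 1
Range: 186.236.0.1 to 186.236.255.254


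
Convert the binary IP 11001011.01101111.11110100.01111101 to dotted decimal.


11001011 = 203
01101111 = 111
11110100 = 244
01111101 = 125
IP: 203.111.244.125


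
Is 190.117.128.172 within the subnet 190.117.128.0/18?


Subnet network: 190.117.128.0
Test IP AND mask: 190.117.128.0
Yes, 190.117.128.172 is in 190.117.128.0/18


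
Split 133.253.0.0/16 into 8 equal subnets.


New prefix = 16 + 3 = 19
Each subnet has 8192 addresses
  133.253.0.0/19
  133.253.32.0/19
  133.253.64.0/19
  133.253.96.0/19
  133.253.128.0/19
  133.253.160.0/19
  133.253.192.0/19
  133.253.224.0/19
Subnets: 133.253.0.0/19, 133.253.32.0/19, 133.253.64.0/19, 133.253.96.0/19, 133.253.128.0/19, 133.253.160.0/19, 133.253.192.0/19, 133.253.224.0/19


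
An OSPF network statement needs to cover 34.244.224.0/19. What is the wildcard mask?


Subnet mask: 255.255.224.0
Wildcard = 255.255.255.255 - subnet mask
255 - 255 = 0
255 - 255 = 0
255 - 224 = 31
255 - 0 = 255
Wildcard: 0.0.31.255


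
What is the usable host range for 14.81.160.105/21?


Network: 14.81.160.0
Broadcast: 14.81.167.255
First usable = network + 1
Last usable = broadcast - 1
Range: 14.81.160.1 to 14.81.167.254


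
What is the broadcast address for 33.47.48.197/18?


Network: 33.47.0.0/18
Host bits = 14
Set all host bits to 1:
Broadcast: 33.47.63.255


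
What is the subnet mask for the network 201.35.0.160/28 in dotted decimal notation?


/28 means 28 network bits, 4 host bits
Binary: 11111111111111111111111111110000
Mask: 255.255.255.240


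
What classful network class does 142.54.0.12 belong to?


First octet: 142
Binary: 10001110
10xxxxxx -> Class B (128-191)
Class B, default mask 255.255.0.0 (/16)


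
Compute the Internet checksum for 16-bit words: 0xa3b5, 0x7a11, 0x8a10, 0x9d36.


Sum all words (with carry folding):
+ 0xa3b5 = 0xa3b5
+ 0x7a11 = 0x1dc7
+ 0x8a10 = 0xa7d7
+ 0x9d36 = 0x450e
One's complement: ~0x450e
Checksum = 0xbaf1


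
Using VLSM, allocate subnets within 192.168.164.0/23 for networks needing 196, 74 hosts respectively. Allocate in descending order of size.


196 hosts -> /24 (254 usable): 192.168.164.0/24
74 hosts -> /25 (126 usable): 192.168.165.0/25
Allocation: 192.168.164.0/24 (196 hosts, 254 usable); 192.168.165.0/25 (74 hosts, 126 usable)


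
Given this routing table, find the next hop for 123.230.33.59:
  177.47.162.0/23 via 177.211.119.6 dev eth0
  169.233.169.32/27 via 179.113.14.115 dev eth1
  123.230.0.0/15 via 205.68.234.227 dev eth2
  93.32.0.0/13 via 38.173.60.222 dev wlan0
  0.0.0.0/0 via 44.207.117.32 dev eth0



Longest prefix match for 123.230.33.59:
  /23 177.47.162.0: no
  /27 169.233.169.32: no
  /15 123.230.0.0: MATCH
  /13 93.32.0.0: no
  /0 0.0.0.0: MATCH
Selected: next-hop 205.68.234.227 via eth2 (matched /15)


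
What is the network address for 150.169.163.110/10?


IP:   10010110.10101001.10100011.01101110
Mask: 11111111.11000000.00000000.00000000
AND operation:
Net:  10010110.10000000.00000000.00000000
Network: 150.128.0.0/10


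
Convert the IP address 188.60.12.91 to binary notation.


188 = 10111100
60 = 00111100
12 = 00001100
91 = 01011011
Binary: 10111100.00111100.00001100.01011011


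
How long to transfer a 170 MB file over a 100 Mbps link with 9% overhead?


Effective throughput = 100 * (1 - 9/100) = 91 Mbps
File size in Mb = 170 * 8 = 1360 Mb
Time = 1360 / 91
Time = 14.9451 seconds


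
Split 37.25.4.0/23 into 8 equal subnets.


New prefix = 23 + 3 = 26
Each subnet has 64 addresses
  37.25.4.0/26
  37.25.4.64/26
  37.25.4.128/26
  37.25.4.192/26
  37.25.5.0/26
  37.25.5.64/26
  37.25.5.128/26
  37.25.5.192/26
Subnets: 37.25.4.0/26, 37.25.4.64/26, 37.25.4.128/26, 37.25.4.192/26, 37.25.5.0/26, 37.25.5.64/26, 37.25.5.128/26, 37.25.5.192/26


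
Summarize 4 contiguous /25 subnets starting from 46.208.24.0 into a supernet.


Original prefix: /25
Number of subnets: 4 = 2^2
New prefix = 25 - 2 = 23
Supernet: 46.208.24.0/23


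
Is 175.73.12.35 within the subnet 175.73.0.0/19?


Subnet network: 175.73.0.0
Test IP AND mask: 175.73.0.0
Yes, 175.73.12.35 is in 175.73.0.0/19


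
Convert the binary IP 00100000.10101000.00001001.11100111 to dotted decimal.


00100000 = 32
10101000 = 168
00001001 = 9
11100111 = 231
IP: 32.168.9.231


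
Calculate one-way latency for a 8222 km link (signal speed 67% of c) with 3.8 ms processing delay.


Speed = 0.67 * 3e5 km/s = 201000 km/s
Propagation delay = 8222 / 201000 = 0.0409 s = 40.9055 ms
Processing delay = 3.8 ms
Total one-way latency = 44.7055 ms


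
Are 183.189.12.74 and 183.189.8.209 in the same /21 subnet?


Mask: 255.255.248.0
183.189.12.74 AND mask = 183.189.8.0
183.189.8.209 AND mask = 183.189.8.0
Yes, same subnet (183.189.8.0)


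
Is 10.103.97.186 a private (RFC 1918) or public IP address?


RFC 1918 private ranges:
  10.0.0.0/8 (10.0.0.0 - 10.255.255.255)
  172.16.0.0/12 (172.16.0.0 - 172.31.255.255)
  192.168.0.0/16 (192.168.0.0 - 192.168.255.255)
Private (in 10.0.0.0/8)


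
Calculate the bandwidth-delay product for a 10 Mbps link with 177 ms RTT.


BDP = bandwidth * RTT
= 10 Mbps * 177 ms
= 10 * 1e6 * 177 / 1000 bits
= 1770000 bits
= 221250 bytes
= 216.0645 KB
BDP = 1770000 bits (221250 bytes)


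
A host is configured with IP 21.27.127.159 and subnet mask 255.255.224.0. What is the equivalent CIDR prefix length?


Binary: 11111111.11111111.11100000.00000000
Count leading 1s
Prefix: /19


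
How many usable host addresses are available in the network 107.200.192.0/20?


Host bits = 32 - 20 = 12
Total addresses = 2^12 = 4096
Usable = total - 2 (network and broadcast)
Usable hosts: 4094


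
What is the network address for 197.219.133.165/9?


IP:   11000101.11011011.10000101.10100101
Mask: 11111111.10000000.00000000.00000000
AND operation:
Net:  11000101.10000000.00000000.00000000
Network: 197.128.0.0/9


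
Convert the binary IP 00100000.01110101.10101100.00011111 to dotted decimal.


00100000 = 32
01110101 = 117
10101100 = 172
00011111 = 31
IP: 32.117.172.31


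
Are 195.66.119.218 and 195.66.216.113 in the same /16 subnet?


Mask: 255.255.0.0
195.66.119.218 AND mask = 195.66.0.0
195.66.216.113 AND mask = 195.66.0.0
Yes, same subnet (195.66.0.0)


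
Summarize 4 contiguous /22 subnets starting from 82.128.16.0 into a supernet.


Original prefix: /22
Number of subnets: 4 = 2^2
New prefix = 22 - 2 = 20
Supernet: 82.128.16.0/20


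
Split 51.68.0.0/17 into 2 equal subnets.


New prefix = 17 + 1 = 18
Each subnet has 16384 addresses
  51.68.0.0/18
  51.68.64.0/18
Subnets: 51.68.0.0/18, 51.68.64.0/18


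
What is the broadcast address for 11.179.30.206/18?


Network: 11.179.0.0/18
Host bits = 14
Set all host bits to 1:
Broadcast: 11.179.63.255


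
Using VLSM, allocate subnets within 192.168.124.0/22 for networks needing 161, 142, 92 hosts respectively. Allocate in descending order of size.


161 hosts -> /24 (254 usable): 192.168.124.0/24
142 hosts -> /24 (254 usable): 192.168.125.0/24
92 hosts -> /25 (126 usable): 192.168.126.0/25
Allocation: 192.168.124.0/24 (161 hosts, 254 usable); 192.168.125.0/24 (142 hosts, 254 usable); 192.168.126.0/25 (92 hosts, 126 usable)


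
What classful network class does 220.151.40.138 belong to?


First octet: 220
Binary: 11011100
110xxxxx -> Class C (192-223)
Class C, default mask 255.255.255.0 (/24)


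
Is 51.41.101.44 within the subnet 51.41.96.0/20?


Subnet network: 51.41.96.0
Test IP AND mask: 51.41.96.0
Yes, 51.41.101.44 is in 51.41.96.0/20


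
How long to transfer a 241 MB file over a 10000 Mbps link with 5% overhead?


Effective throughput = 10000 * (1 - 5/100) = 9500 Mbps
File size in Mb = 241 * 8 = 1928 Mb
Time = 1928 / 9500
Time = 0.2029 seconds


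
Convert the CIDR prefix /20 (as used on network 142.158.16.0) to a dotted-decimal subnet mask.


/20 means 20 network bits, 12 host bits
Binary: 11111111111111111111000000000000
Mask: 255.255.240.0


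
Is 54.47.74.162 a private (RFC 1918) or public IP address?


RFC 1918 private ranges:
  10.0.0.0/8 (10.0.0.0 - 10.255.255.255)
  172.16.0.0/12 (172.16.0.0 - 172.31.255.255)
  192.168.0.0/16 (192.168.0.0 - 192.168.255.255)
Public (not in any RFC 1918 range)


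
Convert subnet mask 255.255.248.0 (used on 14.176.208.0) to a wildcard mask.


Subnet mask: 255.255.248.0
Wildcard = 255.255.255.255 - subnet mask
255 - 255 = 0
255 - 255 = 0
255 - 248 = 7
255 - 0 = 255
Wildcard: 0.0.7.255


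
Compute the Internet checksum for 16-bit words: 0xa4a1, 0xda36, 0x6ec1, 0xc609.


Sum all words (with carry folding):
+ 0xa4a1 = 0xa4a1
+ 0xda36 = 0x7ed8
+ 0x6ec1 = 0xed99
+ 0xc609 = 0xb3a3
One's complement: ~0xb3a3
Checksum = 0x4c5c


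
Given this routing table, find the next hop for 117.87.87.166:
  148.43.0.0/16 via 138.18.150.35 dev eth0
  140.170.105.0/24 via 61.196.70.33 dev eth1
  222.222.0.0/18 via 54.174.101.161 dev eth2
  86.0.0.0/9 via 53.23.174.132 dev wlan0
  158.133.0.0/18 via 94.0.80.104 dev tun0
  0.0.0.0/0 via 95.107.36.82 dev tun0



Longest prefix match for 117.87.87.166:
  /16 148.43.0.0: no
  /24 140.170.105.0: no
  /18 222.222.0.0: no
  /9 86.0.0.0: no
  /18 158.133.0.0: no
  /0 0.0.0.0: MATCH
Selected: next-hop 95.107.36.82 via tun0 (matched /0)


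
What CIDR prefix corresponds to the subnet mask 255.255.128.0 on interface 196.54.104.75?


Binary: 11111111.11111111.10000000.00000000
Count leading 1s
Prefix: /17


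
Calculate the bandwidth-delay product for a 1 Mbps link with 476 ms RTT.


BDP = bandwidth * RTT
= 1 Mbps * 476 ms
= 1 * 1e6 * 476 / 1000 bits
= 476000 bits
= 59500 bytes
= 58.1055 KB
BDP = 476000 bits (59500 bytes)


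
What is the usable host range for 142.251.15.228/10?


Network: 142.192.0.0
Broadcast: 142.255.255.255
First usable = network + 1
Last usable = broadcast - 1
Range: 142.192.0.1 to 142.255.255.254


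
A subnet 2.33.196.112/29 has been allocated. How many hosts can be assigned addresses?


Host bits = 32 - 29 = 3
Total addresses = 2^3 = 8
Usable = total - 2 (network and broadcast)
Usable hosts: 6


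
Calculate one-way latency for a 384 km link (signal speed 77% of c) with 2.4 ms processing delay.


Speed = 0.77 * 3e5 km/s = 231000 km/s
Propagation delay = 384 / 231000 = 0.0017 s = 1.6623 ms
Processing delay = 2.4 ms
Total one-way latency = 4.0623 ms


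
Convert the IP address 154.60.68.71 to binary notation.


154 = 10011010
60 = 00111100
68 = 01000100
71 = 01000111
Binary: 10011010.00111100.01000100.01000111


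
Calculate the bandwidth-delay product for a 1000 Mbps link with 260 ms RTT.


BDP = bandwidth * RTT
= 1000 Mbps * 260 ms
= 1000 * 1e6 * 260 / 1000 bits
= 260000000 bits
= 32500000 bytes
= 31738.2812 KB
BDP = 260000000 bits (32500000 bytes)


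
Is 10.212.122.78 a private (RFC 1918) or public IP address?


RFC 1918 private ranges:
  10.0.0.0/8 (10.0.0.0 - 10.255.255.255)
  172.16.0.0/12 (172.16.0.0 - 172.31.255.255)
  192.168.0.0/16 (192.168.0.0 - 192.168.255.255)
Private (in 10.0.0.0/8)


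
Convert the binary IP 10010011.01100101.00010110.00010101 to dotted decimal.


10010011 = 147
01100101 = 101
00010110 = 22
00010101 = 21
IP: 147.101.22.21


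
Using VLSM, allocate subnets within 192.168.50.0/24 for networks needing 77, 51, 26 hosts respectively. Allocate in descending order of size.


77 hosts -> /25 (126 usable): 192.168.50.0/25
51 hosts -> /26 (62 usable): 192.168.50.128/26
26 hosts -> /27 (30 usable): 192.168.50.192/27
Allocation: 192.168.50.0/25 (77 hosts, 126 usable); 192.168.50.128/26 (51 hosts, 62 usable); 192.168.50.192/27 (26 hosts, 30 usable)


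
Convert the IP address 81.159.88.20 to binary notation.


81 = 01010001
159 = 10011111
88 = 01011000
20 = 00010100
Binary: 01010001.10011111.01011000.00010100


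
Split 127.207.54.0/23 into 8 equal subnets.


New prefix = 23 + 3 = 26
Each subnet has 64 addresses
  127.207.54.0/26
  127.207.54.64/26
  127.207.54.128/26
  127.207.54.192/26
  127.207.55.0/26
  127.207.55.64/26
  127.207.55.128/26
  127.207.55.192/26
Subnets: 127.207.54.0/26, 127.207.54.64/26, 127.207.54.128/26, 127.207.54.192/26, 127.207.55.0/26, 127.207.55.64/26, 127.207.55.128/26, 127.207.55.192/26


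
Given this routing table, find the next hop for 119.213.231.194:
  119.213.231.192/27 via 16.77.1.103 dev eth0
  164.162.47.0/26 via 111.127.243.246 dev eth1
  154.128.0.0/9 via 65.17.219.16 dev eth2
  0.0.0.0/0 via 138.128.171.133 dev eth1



Longest prefix match for 119.213.231.194:
  /27 119.213.231.192: MATCH
  /26 164.162.47.0: no
  /9 154.128.0.0: no
  /0 0.0.0.0: MATCH
Selected: next-hop 16.77.1.103 via eth0 (matched /27)


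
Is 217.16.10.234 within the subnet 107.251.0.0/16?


Subnet network: 107.251.0.0
Test IP AND mask: 217.16.0.0
No, 217.16.10.234 is not in 107.251.0.0/16


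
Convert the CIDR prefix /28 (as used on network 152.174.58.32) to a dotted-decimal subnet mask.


/28 means 28 network bits, 4 host bits
Binary: 11111111111111111111111111110000
Mask: 255.255.255.240


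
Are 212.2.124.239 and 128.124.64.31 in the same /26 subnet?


Mask: 255.255.255.192
212.2.124.239 AND mask = 212.2.124.192
128.124.64.31 AND mask = 128.124.64.0
No, different subnets (212.2.124.192 vs 128.124.64.0)


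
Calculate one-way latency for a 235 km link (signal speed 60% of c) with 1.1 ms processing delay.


Speed = 0.6 * 3e5 km/s = 180000 km/s
Propagation delay = 235 / 180000 = 0.0013 s = 1.3056 ms
Processing delay = 1.1 ms
Total one-way latency = 2.4056 ms


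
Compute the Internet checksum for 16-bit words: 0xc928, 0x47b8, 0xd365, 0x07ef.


Sum all words (with carry folding):
+ 0xc928 = 0xc928
+ 0x47b8 = 0x10e1
+ 0xd365 = 0xe446
+ 0x07ef = 0xec35
One's complement: ~0xec35
Checksum = 0x13ca


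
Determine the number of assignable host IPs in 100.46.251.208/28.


Host bits = 32 - 28 = 4
Total addresses = 2^4 = 16
Usable = total - 2 (network and broadcast)
Usable hosts: 14


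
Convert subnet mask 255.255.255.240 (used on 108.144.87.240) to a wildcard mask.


Subnet mask: 255.255.255.240
Wildcard = 255.255.255.255 - subnet mask
255 - 255 = 0
255 - 255 = 0
255 - 255 = 0
255 - 240 = 15
Wildcard: 0.0.0.15


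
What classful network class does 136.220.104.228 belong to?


First octet: 136
Binary: 10001000
10xxxxxx -> Class B (128-191)
Class B, default mask 255.255.0.0 (/16)


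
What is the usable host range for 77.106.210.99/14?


Network: 77.104.0.0
Broadcast: 77.107.255.255
First usable = network + 1
Last usable = broadcast - 1
Range: 77.104.0.1 to 77.107.255.254


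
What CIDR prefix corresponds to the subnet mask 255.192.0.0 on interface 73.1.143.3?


Binary: 11111111.11000000.00000000.00000000
Count leading 1s
Prefix: /10


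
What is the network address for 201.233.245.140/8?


IP:   11001001.11101001.11110101.10001100
Mask: 11111111.00000000.00000000.00000000
AND operation:
Net:  11001001.00000000.00000000.00000000
Network: 201.0.0.0/8


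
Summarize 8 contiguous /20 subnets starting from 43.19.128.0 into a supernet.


Original prefix: /20
Number of subnets: 8 = 2^3
New prefix = 20 - 3 = 17
Supernet: 43.19.128.0/17


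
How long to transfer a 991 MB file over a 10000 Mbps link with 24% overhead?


Effective throughput = 10000 * (1 - 24/100) = 7600 Mbps
File size in Mb = 991 * 8 = 7928 Mb
Time = 7928 / 7600
Time = 1.0432 seconds


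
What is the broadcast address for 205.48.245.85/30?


Network: 205.48.245.84/30
Host bits = 2
Set all host bits to 1:
Broadcast: 205.48.245.87


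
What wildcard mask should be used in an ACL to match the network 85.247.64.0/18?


Subnet mask: 255.255.192.0
Wildcard = 255.255.255.255 - subnet mask
255 - 255 = 0
255 - 255 = 0
255 - 192 = 63
255 - 0 = 255
Wildcard: 0.0.63.255


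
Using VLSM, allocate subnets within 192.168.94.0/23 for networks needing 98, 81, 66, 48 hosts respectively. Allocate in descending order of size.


98 hosts -> /25 (126 usable): 192.168.94.0/25
81 hosts -> /25 (126 usable): 192.168.94.128/25
66 hosts -> /25 (126 usable): 192.168.95.0/25
48 hosts -> /26 (62 usable): 192.168.95.128/26
Allocation: 192.168.94.0/25 (98 hosts, 126 usable); 192.168.94.128/25 (81 hosts, 126 usable); 192.168.95.0/25 (66 hosts, 126 usable); 192.168.95.128/26 (48 hosts, 62 usable)


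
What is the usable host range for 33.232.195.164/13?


Network: 33.232.0.0
Broadcast: 33.239.255.255
First usable = network + 1
Last usable = broadcast - 1
Range: 33.232.0.1 to 33.239.255.254


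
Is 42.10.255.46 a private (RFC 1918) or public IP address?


RFC 1918 private ranges:
  10.0.0.0/8 (10.0.0.0 - 10.255.255.255)
  172.16.0.0/12 (172.16.0.0 - 172.31.255.255)
  192.168.0.0/16 (192.168.0.0 - 192.168.255.255)
Public (not in any RFC 1918 range)


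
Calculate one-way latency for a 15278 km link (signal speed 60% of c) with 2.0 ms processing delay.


Speed = 0.6 * 3e5 km/s = 180000 km/s
Propagation delay = 15278 / 180000 = 0.0849 s = 84.8778 ms
Processing delay = 2.0 ms
Total one-way latency = 86.8778 ms


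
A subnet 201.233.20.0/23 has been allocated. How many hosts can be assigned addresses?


Host bits = 32 - 23 = 9
Total addresses = 2^9 = 512
Usable = total - 2 (network and broadcast)
Usable hosts: 510
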